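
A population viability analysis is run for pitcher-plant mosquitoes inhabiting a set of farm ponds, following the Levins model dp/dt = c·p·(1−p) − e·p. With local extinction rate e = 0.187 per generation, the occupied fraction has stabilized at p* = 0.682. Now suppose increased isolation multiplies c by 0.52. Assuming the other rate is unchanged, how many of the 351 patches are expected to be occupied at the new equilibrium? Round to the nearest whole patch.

Balance c(1−p*) = e gives c = e/(1 − 0.68200) = 0.187/0.31800 = 0.58805.
New p* = 1 − e/c = 1 − 0.18700/0.30579 = 0.38847.
Expected occupied = 351 × 0.38847 = 136.35 ≈ 136.

136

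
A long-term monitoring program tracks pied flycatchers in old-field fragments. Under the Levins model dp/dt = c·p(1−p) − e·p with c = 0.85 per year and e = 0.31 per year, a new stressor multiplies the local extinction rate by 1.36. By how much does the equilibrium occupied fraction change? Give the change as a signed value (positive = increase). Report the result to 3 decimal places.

Before: p* = 1 − 0.31/0.85 = 0.6353.
After the change, c = 0.85, e = 0.4216, so p* = 1 − 0.4216/0.85 = 0.5040.
Δp* = 0.5040 − 0.6353 = -0.1313.

-0.131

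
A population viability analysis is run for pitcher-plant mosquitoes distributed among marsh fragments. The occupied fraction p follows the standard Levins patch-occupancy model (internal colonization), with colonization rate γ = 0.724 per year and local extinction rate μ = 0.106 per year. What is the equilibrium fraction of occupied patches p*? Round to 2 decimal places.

Setting dp/dt = 0 and dividing through by p* gives γ·(1−p*) = μ.
So p* = 1 − μ/γ = 1 − 0.106/0.724 = 1 − 0.1464 = 0.8536.

0.85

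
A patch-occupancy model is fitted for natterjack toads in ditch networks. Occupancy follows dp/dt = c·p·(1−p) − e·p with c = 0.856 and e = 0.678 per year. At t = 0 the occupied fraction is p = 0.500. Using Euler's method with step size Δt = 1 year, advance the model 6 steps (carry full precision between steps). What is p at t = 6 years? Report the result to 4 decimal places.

0.2451

Update rule: p ← p + [c·p·(1−p) − e·p]·Δt with Δt = 1.
step 1: Δp = -0.12500, p = 0.37500
step 2: Δp = -0.05363, p = 0.32137
step 3: Δp = -0.03120, p = 0.29017
step 4: Δp = -0.02042, p = 0.26975
step 5: Δp = -0.01427, p = 0.25548
step 6: Δp = -0.01039, p = 0.24508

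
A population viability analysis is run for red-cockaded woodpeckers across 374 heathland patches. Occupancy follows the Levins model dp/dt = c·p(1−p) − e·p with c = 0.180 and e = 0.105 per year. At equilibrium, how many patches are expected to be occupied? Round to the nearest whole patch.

p* = 1 − e/c = 1 − 0.105/0.180 = 0.4167.
Expected occupied patches = N × p* = 374 × 0.4167 = 155.83 ≈ 156.

156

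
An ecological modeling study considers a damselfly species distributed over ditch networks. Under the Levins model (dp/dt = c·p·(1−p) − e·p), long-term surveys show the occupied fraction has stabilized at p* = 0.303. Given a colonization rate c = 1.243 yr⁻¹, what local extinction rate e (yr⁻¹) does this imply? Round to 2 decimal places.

0.87

At equilibrium c(1−p*) = e.
e = 1.243 × (1 − 0.303) = 1.243 × 0.6970 = 0.8664.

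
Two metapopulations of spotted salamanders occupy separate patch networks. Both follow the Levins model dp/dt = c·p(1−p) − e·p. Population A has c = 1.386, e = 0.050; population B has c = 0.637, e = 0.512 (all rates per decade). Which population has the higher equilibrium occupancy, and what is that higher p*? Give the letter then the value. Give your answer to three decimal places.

A: p*_A = 1 − 0.050/1.386 = 0.9639.
B: p*_B = 1 − 0.512/0.637 = 0.1962.
A is higher at 0.9639.

A, 0.964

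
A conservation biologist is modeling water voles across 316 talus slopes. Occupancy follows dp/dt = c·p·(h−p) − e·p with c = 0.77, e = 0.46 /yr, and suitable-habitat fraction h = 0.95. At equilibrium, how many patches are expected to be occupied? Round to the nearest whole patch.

p* = h − e/c = 0.95 − 0.5974 = 0.3526.
Expected occupied patches = N × p* = 316 × 0.3526 = 111.42 ≈ 111.

111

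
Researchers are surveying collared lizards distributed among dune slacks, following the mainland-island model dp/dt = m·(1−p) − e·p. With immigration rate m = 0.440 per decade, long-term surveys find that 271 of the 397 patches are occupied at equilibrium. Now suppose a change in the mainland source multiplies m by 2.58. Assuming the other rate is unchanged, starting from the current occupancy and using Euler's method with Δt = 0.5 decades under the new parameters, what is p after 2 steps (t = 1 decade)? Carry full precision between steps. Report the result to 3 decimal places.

0.829

Observed p* = 271/397 = 0.68262.
Balance m(1−p*) = e·p* gives e = m(1−p*)/p* = 0.440×0.31738/0.68262 = 0.20458.
Starting from p₀ = 0.68262; update p ← p + (dp/dt)·Δt with the new parameters.
t = 0.5: p = 0.68262 + (+0.11032) = 0.79294
t = 1: p = 0.79294 + (+0.03642) = 0.82936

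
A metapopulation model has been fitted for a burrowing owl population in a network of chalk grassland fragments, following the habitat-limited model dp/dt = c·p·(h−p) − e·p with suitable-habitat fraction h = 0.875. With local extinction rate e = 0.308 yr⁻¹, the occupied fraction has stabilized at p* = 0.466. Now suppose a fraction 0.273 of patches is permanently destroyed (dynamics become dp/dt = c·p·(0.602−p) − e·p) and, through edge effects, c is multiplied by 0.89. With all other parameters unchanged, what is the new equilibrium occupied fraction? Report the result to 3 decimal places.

0.142

Balance c(h−p*) = e gives c = e/(0.875 − 0.46600) = 0.308/0.40900 = 0.75306.
New p* = 0.602 − e/c = 0.602 − 0.30800/0.67022 = 0.14245.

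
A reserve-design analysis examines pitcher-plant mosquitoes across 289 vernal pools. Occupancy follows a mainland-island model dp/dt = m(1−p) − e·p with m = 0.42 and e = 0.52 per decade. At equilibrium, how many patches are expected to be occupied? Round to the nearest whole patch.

129

p* = m/(m+e) = 0.42/0.9400 = 0.4468.
Expected occupied patches = N × p* = 289 × 0.4468 = 129.13 ≈ 129.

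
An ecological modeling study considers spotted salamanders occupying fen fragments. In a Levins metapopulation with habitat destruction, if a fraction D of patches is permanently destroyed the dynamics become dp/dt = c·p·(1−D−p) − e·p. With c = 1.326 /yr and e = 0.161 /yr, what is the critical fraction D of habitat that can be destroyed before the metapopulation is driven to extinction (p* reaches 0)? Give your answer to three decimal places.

The nontrivial equilibrium is p* = (1−D) − e/c; extinction occurs when this hits zero.
So D_crit = 1 − e/c = 1 − 0.161/1.326 = 1 − 0.1214 = 0.8786.
Note this equals the original equilibrium occupancy — the Levins extinction-debt result.

0.879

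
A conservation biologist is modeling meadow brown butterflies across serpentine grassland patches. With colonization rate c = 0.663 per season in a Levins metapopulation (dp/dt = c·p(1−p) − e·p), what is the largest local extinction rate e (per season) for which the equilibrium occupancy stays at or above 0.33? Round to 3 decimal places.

0.444

1 − e/c ≥ 0.33 ⇒ e ≤ c(1 − 0.33) = 0.663 × 0.6700.
e_max = 0.4442.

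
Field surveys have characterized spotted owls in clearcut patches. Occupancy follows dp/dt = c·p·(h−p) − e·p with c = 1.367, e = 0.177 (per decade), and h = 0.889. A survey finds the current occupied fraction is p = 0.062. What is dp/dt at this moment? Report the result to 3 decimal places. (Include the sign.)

0.059

Colonization term: c·p·(h−p) = 1.367×0.062×0.8270 = 0.07009.
Extinction term: e·p = 0.01097.
dp/dt = 0.07009 − 0.01097 = 0.05912.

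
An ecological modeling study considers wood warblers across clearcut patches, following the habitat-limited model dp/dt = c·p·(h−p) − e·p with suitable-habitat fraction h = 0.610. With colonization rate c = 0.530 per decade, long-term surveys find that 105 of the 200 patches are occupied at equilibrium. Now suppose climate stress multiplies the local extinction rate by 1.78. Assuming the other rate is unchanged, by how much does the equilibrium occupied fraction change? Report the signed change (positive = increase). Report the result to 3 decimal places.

Observed p* = 105/200 = 0.52500.
Balance c(h−p*) = e gives e = 0.530×(0.61 − 0.52500) = 0.04505.
New p* = 0.61 − e/c = 0.61 − 0.08019/0.53000 = 0.45870.
Δp* = 0.45870 − 0.52500 = -0.06630.

-0.066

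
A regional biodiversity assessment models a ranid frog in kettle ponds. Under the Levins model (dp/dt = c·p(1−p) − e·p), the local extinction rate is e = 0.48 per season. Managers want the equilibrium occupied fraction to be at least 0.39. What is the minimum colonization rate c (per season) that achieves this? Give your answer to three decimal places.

0.787

p* = 1 − e/c ≥ 0.39 requires e/c ≤ 0.6100, i.e. c ≥ e/0.6100.
c_min = 0.48/0.6100 = 0.7869.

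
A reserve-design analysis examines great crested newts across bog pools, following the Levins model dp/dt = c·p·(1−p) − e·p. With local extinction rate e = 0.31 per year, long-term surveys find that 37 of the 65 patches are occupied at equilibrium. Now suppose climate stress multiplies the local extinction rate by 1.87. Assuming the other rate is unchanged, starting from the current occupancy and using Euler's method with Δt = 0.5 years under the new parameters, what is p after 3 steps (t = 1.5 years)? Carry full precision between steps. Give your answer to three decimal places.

0.401

Observed p* = 37/65 = 0.56923.
Balance c(1−p*) = e gives c = e/(1 − 0.56923) = 0.31/0.43077 = 0.71964.
Starting from p₀ = 0.56923; update p ← p + (dp/dt)·Δt with the new parameters.
p: 0.56923 → 0.49247  (Δp = -0.07676)
p: 0.49247 → 0.43966  (Δp = -0.05281)
p: 0.43966 → 0.40087  (Δp = -0.03879)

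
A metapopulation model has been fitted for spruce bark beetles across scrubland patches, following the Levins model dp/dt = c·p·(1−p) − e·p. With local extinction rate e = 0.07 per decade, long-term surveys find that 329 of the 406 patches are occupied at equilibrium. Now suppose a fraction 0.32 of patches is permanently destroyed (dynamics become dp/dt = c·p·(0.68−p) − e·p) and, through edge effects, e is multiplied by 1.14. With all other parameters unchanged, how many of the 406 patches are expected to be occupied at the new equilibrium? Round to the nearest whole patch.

Observed p* = 329/406 = 0.81034.
Balance c(1−p*) = e gives c = e/(1 − 0.81034) = 0.07/0.18966 = 0.36908.
New p* = 0.68 − e/c = 0.68 − 0.07980/0.36908 = 0.46379.
Expected occupied = 406 × 0.46379 = 188.30 ≈ 188.

188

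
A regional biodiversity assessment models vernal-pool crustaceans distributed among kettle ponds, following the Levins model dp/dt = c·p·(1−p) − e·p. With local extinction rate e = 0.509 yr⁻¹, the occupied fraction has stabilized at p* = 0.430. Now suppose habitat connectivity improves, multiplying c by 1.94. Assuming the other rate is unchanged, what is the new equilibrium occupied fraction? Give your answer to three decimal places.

0.706

Balance c(1−p*) = e gives c = e/(1 − 0.43000) = 0.509/0.57000 = 0.89298.
New p* = 1 − e/c = 1 − 0.50900/1.73238 = 0.70618.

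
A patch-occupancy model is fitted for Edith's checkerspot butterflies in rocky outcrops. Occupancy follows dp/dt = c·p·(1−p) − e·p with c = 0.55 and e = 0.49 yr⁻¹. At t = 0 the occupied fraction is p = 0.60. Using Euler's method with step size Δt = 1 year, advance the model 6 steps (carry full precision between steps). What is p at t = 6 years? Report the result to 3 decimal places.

Update rule: p ← p + [c·p·(1−p) − e·p]·Δt with Δt = 1.
step 1: Δp = -0.16200, p = 0.43800
step 2: Δp = -0.07923, p = 0.35877
step 3: Δp = -0.04927, p = 0.30950
step 4: Δp = -0.03411, p = 0.27539
step 5: Δp = -0.02519, p = 0.25020
step 6: Δp = -0.01942, p = 0.23078

0.231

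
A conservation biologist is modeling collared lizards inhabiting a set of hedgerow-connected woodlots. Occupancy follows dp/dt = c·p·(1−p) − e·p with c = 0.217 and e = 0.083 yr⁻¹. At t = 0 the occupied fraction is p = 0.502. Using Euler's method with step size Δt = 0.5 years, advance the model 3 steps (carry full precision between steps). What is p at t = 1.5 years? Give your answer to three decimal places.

0.520

Update rule: p ← p + [c·p·(1−p) − e·p]·Δt with Δt = 0.5.
p: 0.50200 → 0.50829  (Δp = +0.00629)
p: 0.50829 → 0.51432  (Δp = +0.00602)
p: 0.51432 → 0.52007  (Δp = +0.00576)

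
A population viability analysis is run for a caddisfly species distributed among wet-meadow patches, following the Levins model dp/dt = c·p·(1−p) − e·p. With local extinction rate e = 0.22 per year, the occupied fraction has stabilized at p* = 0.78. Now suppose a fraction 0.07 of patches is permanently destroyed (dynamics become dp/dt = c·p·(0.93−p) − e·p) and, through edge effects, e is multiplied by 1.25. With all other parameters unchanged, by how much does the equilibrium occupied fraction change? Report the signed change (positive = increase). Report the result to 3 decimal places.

Balance c(1−p*) = e gives c = e/(1 − 0.78000) = 0.22/0.22000 = 1.00000.
New p* = 0.93 − e/c = 0.93 − 0.27500/1.00000 = 0.65500.
Δp* = 0.65500 − 0.78000 = -0.12500.

-0.125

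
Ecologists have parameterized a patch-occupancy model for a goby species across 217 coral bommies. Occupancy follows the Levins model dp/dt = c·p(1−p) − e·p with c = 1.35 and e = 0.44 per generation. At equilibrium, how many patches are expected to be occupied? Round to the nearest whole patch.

p* = 1 − e/c = 1 − 0.44/1.35 = 0.6741.
Expected occupied patches = N × p* = 217 × 0.6741 = 146.27 ≈ 146.

146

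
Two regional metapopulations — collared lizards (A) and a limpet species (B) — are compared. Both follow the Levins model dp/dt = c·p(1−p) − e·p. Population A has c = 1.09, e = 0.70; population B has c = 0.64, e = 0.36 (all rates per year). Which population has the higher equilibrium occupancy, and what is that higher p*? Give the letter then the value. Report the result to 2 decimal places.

B, 0.44

A: p*_A = 1 − 0.70/1.09 = 0.3578.
B: p*_B = 1 − 0.36/0.64 = 0.4375.
B is higher at 0.4375.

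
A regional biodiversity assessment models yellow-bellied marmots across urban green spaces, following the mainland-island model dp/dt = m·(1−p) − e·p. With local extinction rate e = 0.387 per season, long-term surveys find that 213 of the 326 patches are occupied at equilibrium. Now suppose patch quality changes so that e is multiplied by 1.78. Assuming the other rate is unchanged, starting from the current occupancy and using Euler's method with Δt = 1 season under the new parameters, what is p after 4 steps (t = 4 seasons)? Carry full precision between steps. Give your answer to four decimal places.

Observed p* = 213/326 = 0.65337.
Balance m(1−p*) = e·p* gives m = e·p*/(1−p*) = 0.387×0.65337/0.34663 = 0.72948.
Starting from p₀ = 0.65337; update p ← p + (dp/dt)·Δt with the new parameters.
step 1: Δp = -0.19723, p = 0.45615
step 2: Δp = +0.08251, p = 0.53865
step 3: Δp = -0.03452, p = 0.50414
step 4: Δp = +0.01444, p = 0.51858

0.5186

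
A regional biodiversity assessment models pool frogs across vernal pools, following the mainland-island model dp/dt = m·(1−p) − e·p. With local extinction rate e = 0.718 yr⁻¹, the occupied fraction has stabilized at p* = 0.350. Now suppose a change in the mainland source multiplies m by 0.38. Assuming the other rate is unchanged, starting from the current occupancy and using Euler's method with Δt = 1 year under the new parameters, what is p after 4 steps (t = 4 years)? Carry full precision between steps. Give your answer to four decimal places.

Balance m(1−p*) = e·p* gives m = e·p*/(1−p*) = 0.718×0.35000/0.65000 = 0.38662.
Starting from p₀ = 0.35000; update p ← p + (dp/dt)·Δt with the new parameters.
  1  |  dp/dt·Δt = -0.155806  |  p_1 = 0.194194
  2  |  dp/dt·Δt = -0.021047  |  p_2 = 0.173147
  3  |  dp/dt·Δt = -0.002843  |  p_3 = 0.170304
  4  |  dp/dt·Δt = -0.000384  |  p_4 = 0.169920

0.1699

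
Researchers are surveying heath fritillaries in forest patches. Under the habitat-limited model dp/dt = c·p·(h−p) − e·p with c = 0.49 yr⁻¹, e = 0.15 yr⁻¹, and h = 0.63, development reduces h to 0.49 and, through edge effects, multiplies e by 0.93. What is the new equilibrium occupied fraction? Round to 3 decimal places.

0.205

Before: p* = h − e/c = 0.63 − 0.15/0.49 = 0.63 − 0.3061 = 0.3239.
After: c = 0.49, e = 0.1395, h = 0.49; p* = 0.49 − 0.1395/0.49 = 0.2053.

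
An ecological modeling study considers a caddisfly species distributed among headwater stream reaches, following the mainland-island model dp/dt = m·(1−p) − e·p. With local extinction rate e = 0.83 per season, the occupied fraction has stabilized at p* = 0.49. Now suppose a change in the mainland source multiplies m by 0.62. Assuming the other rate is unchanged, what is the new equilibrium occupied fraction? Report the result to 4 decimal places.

Balance m(1−p*) = e·p* gives m = e·p*/(1−p*) = 0.83×0.49000/0.51000 = 0.79745.
New p* = m/(m+e) = 0.49442/(0.49442+0.83000) = 0.37331.

0.3733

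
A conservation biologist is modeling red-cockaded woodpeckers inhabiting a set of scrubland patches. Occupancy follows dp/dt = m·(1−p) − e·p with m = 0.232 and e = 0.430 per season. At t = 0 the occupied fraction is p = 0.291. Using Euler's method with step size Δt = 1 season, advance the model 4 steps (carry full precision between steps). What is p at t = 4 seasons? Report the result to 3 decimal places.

0.350

Update rule: p ← p + [m·(1−p) − e·p]·Δt with Δt = 1.
t = 1: p = 0.29100 + (+0.03936) = 0.33036
t = 2: p = 0.33036 + (+0.01330) = 0.34366
t = 3: p = 0.34366 + (+0.00450) = 0.34816
t = 4: p = 0.34816 + (+0.00152) = 0.34968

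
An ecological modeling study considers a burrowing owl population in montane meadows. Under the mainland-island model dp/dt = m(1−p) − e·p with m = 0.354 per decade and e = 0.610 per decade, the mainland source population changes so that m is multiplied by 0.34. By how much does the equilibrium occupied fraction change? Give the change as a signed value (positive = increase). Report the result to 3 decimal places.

-0.202

Before: p* = 0.354/(0.354+0.610) = 0.3672.
After: m = 0.12036, e = 0.61; p* = 0.12036/0.7304 = 0.1648.
Δp* = 0.1648 − 0.3672 = -0.2024.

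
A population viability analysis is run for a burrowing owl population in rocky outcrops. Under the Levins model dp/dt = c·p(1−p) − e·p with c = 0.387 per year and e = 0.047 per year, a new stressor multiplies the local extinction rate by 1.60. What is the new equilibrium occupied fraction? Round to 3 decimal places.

0.806

Before: p* = 1 − 0.047/0.387 = 0.8786.
After the change, c = 0.387, e = 0.0752, so p* = 1 − 0.0752/0.387 = 0.8057.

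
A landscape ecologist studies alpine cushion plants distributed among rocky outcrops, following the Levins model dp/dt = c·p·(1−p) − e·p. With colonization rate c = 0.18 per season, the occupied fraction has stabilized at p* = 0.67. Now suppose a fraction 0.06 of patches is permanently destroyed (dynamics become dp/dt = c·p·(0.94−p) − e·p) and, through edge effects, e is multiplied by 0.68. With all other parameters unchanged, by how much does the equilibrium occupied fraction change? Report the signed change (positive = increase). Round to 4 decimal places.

0.0456

Balance c(1−p*) = e gives e = 0.18×(1 − 0.67000) = 0.05940.
New p* = 0.94 − e/c = 0.94 − 0.04039/0.18000 = 0.71561.
Δp* = 0.71561 − 0.67000 = +0.04561.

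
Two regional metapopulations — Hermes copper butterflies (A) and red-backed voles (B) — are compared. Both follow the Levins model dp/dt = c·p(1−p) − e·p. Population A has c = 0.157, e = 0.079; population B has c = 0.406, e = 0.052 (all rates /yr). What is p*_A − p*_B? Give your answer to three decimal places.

-0.375

A: p*_A = 1 − 0.079/0.157 = 0.4968.
B: p*_B = 1 − 0.052/0.406 = 0.8719.
p*_A − p*_B = 0.4968 − 0.8719 = -0.3751.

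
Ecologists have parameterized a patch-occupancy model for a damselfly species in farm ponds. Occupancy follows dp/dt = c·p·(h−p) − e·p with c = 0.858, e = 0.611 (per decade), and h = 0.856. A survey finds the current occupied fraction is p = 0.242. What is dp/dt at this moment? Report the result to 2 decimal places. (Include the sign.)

-0.02

Colonization term: c·p·(h−p) = 0.858×0.242×0.6140 = 0.12749.
Extinction term: e·p = 0.14786.
dp/dt = 0.12749 − 0.14786 = -0.02037.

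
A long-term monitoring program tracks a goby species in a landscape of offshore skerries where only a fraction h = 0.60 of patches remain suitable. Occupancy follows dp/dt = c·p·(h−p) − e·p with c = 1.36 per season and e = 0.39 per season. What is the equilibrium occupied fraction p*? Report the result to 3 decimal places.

Setting dp/dt = 0 and dividing by p* gives c·(h−p*) = e.
So p* = h − e/c = 0.60 − 0.39/1.36 = 0.60 − 0.2868 = 0.3132.

0.313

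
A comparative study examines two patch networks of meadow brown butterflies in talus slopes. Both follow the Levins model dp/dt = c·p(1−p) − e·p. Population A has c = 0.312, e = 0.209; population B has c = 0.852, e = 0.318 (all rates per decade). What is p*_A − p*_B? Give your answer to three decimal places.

-0.297

A: p*_A = 1 − 0.209/0.312 = 0.3301.
B: p*_B = 1 − 0.318/0.852 = 0.6268.
p*_A − p*_B = 0.3301 − 0.6268 = -0.2966.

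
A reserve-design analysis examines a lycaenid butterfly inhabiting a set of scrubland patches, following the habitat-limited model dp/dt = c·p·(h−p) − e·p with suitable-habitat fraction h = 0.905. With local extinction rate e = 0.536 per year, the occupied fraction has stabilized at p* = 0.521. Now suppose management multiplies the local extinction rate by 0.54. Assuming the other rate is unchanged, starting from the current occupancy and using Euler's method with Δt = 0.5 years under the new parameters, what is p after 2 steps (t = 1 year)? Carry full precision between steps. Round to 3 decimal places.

Balance c(h−p*) = e gives c = e/(0.905 − 0.52100) = 0.536/0.38400 = 1.39583.
Starting from p₀ = 0.52100; update p ← p + (dp/dt)·Δt with the new parameters.
p: 0.52100 → 0.58523  (Δp = +0.06423)
p: 0.58523 → 0.63114  (Δp = +0.04591)

0.631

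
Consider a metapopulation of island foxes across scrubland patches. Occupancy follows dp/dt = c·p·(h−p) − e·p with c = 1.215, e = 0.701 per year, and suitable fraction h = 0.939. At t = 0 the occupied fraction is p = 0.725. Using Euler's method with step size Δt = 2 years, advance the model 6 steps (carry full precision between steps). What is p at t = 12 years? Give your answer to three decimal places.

Update rule: p ← p + [c·p·(h−p) − e·p]·Δt with Δt = 2.
  1  |  dp/dt·Δt = -0.639435  |  p_1 = 0.085565
  2  |  dp/dt·Δt = +0.057486  |  p_2 = 0.143051
  3  |  dp/dt·Δt = +0.076125  |  p_3 = 0.219176
  4  |  dp/dt·Δt = +0.076092  |  p_4 = 0.295268
  5  |  dp/dt·Δt = +0.047913  |  p_5 = 0.343181
  6  |  dp/dt·Δt = +0.015732  |  p_6 = 0.358912

0.359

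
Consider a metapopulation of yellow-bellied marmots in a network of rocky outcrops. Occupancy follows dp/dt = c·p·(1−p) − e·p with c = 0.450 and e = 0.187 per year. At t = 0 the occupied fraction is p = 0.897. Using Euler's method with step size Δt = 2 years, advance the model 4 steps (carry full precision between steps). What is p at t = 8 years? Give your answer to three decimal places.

Update rule: p ← p + [c·p·(1−p) − e·p]·Δt with Δt = 2.
t = 2: p = 0.89700 + (-0.25233) = 0.64467
t = 4: p = 0.64467 + (-0.03495) = 0.60973
t = 6: p = 0.60973 + (-0.01387) = 0.59585
t = 8: p = 0.59585 + (-0.00612) = 0.58974

0.590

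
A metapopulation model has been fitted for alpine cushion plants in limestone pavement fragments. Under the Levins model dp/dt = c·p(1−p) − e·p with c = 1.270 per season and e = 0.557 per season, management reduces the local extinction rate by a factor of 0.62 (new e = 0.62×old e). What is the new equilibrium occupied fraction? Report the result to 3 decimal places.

0.728

Before: p* = 1 − 0.557/1.270 = 0.5614.
After the change, c = 1.27, e = 0.34534, so p* = 1 − 0.34534/1.27 = 0.7281.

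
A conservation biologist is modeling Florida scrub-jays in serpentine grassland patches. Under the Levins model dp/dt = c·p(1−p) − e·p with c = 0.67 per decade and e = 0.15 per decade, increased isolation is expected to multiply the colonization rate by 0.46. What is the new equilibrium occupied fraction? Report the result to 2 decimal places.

0.51

Before: p* = 1 − 0.15/0.67 = 0.7761.
After the change, c = 0.3082, e = 0.15, so p* = 1 − 0.15/0.3082 = 0.5133.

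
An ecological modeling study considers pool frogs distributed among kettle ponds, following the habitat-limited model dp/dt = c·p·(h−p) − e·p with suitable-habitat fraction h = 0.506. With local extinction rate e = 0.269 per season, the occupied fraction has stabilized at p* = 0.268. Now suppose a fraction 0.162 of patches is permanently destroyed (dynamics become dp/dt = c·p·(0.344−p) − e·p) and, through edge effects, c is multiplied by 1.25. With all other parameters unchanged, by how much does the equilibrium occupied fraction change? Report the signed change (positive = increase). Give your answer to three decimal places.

-0.114

Balance c(h−p*) = e gives c = e/(0.506 − 0.26800) = 0.269/0.23800 = 1.13025.
New p* = 0.344 − e/c = 0.344 − 0.26900/1.41281 = 0.15360.
Δp* = 0.15360 − 0.26800 = -0.11440.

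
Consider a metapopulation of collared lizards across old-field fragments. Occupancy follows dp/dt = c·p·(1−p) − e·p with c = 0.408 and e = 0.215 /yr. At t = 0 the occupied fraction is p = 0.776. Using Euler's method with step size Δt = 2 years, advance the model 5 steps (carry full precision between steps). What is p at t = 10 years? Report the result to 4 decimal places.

Update rule: p ← p + [c·p·(1−p) − e·p]·Δt with Δt = 2.
  1  |  dp/dt·Δt = -0.191840  |  p_1 = 0.584160
  2  |  dp/dt·Δt = -0.052969  |  p_2 = 0.531192
  3  |  dp/dt·Δt = -0.025206  |  p_3 = 0.505985
  4  |  dp/dt·Δt = -0.013603  |  p_4 = 0.492382
  5  |  dp/dt·Δt = -0.007772  |  p_5 = 0.484611

0.4846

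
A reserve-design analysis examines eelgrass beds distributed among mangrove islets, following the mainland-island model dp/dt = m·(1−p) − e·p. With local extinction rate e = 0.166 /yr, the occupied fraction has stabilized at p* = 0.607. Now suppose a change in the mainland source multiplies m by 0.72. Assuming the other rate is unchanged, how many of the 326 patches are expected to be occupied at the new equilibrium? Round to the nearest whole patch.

172

Balance m(1−p*) = e·p* gives m = e·p*/(1−p*) = 0.166×0.60700/0.39300 = 0.25639.
New p* = m/(m+e) = 0.18460/(0.18460+0.16600) = 0.52653.
Expected occupied = 326 × 0.52653 = 171.65 ≈ 172.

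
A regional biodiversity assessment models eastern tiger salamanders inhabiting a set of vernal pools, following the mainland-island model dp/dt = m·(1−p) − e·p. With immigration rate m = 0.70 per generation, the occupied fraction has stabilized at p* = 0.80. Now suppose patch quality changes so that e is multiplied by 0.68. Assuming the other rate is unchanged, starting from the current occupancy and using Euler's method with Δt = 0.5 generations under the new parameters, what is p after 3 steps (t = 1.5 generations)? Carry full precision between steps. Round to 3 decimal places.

0.843

Balance m(1−p*) = e·p* gives e = m(1−p*)/p* = 0.70×0.20000/0.80000 = 0.17500.
Starting from p₀ = 0.80000; update p ← p + (dp/dt)·Δt with the new parameters.
  1  |  dp/dt·Δt = +0.022400  |  p_1 = 0.822400
  2  |  dp/dt·Δt = +0.013227  |  p_2 = 0.835627
  3  |  dp/dt·Δt = +0.007811  |  p_3 = 0.843438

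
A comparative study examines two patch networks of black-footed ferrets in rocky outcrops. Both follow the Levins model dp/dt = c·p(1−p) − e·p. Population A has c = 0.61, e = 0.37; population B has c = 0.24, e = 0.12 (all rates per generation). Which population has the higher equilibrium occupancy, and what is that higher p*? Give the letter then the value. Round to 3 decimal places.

A: p*_A = 1 − 0.37/0.61 = 0.3934.
B: p*_B = 1 − 0.12/0.24 = 0.5000.
B is higher at 0.5000.

B, 0.500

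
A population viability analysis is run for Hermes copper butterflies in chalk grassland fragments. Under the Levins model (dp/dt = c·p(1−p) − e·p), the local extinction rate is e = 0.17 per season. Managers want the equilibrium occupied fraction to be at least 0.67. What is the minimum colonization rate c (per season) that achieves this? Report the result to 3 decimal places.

0.515

p* = 1 − e/c ≥ 0.67 requires e/c ≤ 0.3300, i.e. c ≥ e/0.3300.
c_min = 0.17/0.3300 = 0.5152.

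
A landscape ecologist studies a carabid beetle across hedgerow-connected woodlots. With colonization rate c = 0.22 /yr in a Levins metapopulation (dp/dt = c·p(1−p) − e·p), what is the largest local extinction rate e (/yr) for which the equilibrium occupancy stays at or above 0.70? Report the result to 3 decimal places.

0.066

1 − e/c ≥ 0.70 ⇒ e ≤ c(1 − 0.70) = 0.22 × 0.3000.
e_max = 0.0660.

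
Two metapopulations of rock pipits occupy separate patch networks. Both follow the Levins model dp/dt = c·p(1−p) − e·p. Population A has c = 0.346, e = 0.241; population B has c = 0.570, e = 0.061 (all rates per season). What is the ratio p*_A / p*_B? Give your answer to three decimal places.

0.340

A: p*_A = 1 − 0.241/0.346 = 0.3035.
B: p*_B = 1 − 0.061/0.570 = 0.8930.
p*_A / p*_B = 0.3035/0.8930 = 0.3398.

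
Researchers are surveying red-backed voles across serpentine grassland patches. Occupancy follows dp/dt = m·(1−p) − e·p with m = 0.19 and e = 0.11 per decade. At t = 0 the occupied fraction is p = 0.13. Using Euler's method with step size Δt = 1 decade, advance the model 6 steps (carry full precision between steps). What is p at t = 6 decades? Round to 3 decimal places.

0.574

Update rule: p ← p + [m·(1−p) − e·p]·Δt with Δt = 1.
step 1: Δp = +0.15100, p = 0.28100
step 2: Δp = +0.10570, p = 0.38670
step 3: Δp = +0.07399, p = 0.46069
step 4: Δp = +0.05179, p = 0.51248
step 5: Δp = +0.03626, p = 0.54874
step 6: Δp = +0.02538, p = 0.57412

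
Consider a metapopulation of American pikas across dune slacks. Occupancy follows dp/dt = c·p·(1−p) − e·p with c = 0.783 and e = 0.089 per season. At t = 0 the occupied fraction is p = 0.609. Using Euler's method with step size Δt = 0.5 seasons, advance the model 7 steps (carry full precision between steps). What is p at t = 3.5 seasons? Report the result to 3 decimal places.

Update rule: p ← p + [c·p·(1−p) − e·p]·Δt with Δt = 0.5.
  1  |  dp/dt·Δt = +0.066123  |  p_1 = 0.675123
  2  |  dp/dt·Δt = +0.055825  |  p_2 = 0.730949
  3  |  dp/dt·Δt = +0.044466  |  p_3 = 0.775415
  4  |  dp/dt·Δt = +0.033672  |  p_4 = 0.809087
  5  |  dp/dt·Δt = +0.024469  |  p_5 = 0.833556
  6  |  dp/dt·Δt = +0.017224  |  p_6 = 0.850780
  7  |  dp/dt·Δt = +0.011843  |  p_7 = 0.862622

0.863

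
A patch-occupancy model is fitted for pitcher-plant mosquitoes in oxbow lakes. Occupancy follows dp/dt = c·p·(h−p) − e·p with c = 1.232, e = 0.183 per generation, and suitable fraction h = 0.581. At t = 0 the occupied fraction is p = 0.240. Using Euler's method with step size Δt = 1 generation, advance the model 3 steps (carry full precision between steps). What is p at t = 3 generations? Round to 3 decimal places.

0.383

Update rule: p ← p + [c·p·(h−p) − e·p]·Δt with Δt = 1.
step 1: Δp = +0.05691, p = 0.29691
step 2: Δp = +0.04958, p = 0.34649
step 3: Δp = +0.03670, p = 0.38319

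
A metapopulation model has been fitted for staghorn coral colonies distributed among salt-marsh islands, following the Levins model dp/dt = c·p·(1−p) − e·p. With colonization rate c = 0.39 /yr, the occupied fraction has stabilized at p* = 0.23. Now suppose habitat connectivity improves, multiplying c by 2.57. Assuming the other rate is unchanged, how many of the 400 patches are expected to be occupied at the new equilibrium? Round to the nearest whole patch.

Balance c(1−p*) = e gives e = 0.39×(1 − 0.23000) = 0.30030.
New p* = 1 − e/c = 1 − 0.30030/1.00230 = 0.70039.
Expected occupied = 400 × 0.70039 = 280.16 ≈ 280.

280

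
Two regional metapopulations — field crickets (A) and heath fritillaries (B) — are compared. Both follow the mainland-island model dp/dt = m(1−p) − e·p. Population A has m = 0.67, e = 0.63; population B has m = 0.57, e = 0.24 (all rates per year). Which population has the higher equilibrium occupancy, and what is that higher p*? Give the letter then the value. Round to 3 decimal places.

A: p*_A = m/(m+e) = 0.67/1.3000 = 0.5154.
B: p*_B = 0.57/0.8100 = 0.7037.
B is higher at 0.7037.

B, 0.704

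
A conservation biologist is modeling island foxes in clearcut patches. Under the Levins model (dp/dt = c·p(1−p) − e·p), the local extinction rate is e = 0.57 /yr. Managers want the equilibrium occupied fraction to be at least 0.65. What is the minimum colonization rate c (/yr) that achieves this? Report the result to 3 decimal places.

1.629

p* = 1 − e/c ≥ 0.65 requires e/c ≤ 0.3500, i.e. c ≥ e/0.3500.
c_min = 0.57/0.3500 = 1.6286.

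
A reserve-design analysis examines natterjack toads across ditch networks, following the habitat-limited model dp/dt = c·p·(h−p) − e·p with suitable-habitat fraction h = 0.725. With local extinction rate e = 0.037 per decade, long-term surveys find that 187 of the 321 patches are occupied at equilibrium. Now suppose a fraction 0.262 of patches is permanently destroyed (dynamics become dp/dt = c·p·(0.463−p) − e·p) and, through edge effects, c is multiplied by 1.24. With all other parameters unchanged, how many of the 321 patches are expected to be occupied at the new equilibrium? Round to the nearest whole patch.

112

Observed p* = 187/321 = 0.58255.
Balance c(h−p*) = e gives c = e/(0.725 − 0.58255) = 0.037/0.14245 = 0.25974.
New p* = 0.463 − e/c = 0.463 − 0.03700/0.32208 = 0.34812.
Expected occupied = 321 × 0.34812 = 111.75 ≈ 112.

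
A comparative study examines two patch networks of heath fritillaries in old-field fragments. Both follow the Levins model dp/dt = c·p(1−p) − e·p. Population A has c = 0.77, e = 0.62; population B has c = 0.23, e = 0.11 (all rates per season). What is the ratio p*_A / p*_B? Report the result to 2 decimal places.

0.37

A: p*_A = 1 − 0.62/0.77 = 0.1948.
B: p*_B = 1 − 0.11/0.23 = 0.5217.
p*_A / p*_B = 0.1948/0.5217 = 0.3734.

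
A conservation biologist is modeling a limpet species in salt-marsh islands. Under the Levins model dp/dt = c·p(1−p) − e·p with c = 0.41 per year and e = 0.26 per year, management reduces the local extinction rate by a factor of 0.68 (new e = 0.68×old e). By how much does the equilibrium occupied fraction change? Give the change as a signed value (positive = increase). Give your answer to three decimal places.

Before: p* = 1 − 0.26/0.41 = 0.3659.
After the change, c = 0.41, e = 0.1768, so p* = 1 − 0.1768/0.41 = 0.5688.
Δp* = 0.5688 − 0.3659 = +0.2029.

0.203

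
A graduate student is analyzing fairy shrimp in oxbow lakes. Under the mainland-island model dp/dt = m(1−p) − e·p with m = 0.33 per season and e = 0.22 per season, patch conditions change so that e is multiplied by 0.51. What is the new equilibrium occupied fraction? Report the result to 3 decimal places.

0.746

Before: p* = 0.33/(0.33+0.22) = 0.6000.
After: m = 0.33, e = 0.1122; p* = 0.33/0.4422 = 0.7463.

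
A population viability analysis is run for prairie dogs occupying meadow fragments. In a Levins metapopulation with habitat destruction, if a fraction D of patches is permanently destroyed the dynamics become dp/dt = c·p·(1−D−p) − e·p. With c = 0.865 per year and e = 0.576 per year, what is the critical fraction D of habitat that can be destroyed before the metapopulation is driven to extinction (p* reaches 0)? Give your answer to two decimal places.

0.33

The nontrivial equilibrium is p* = (1−D) − e/c; extinction occurs when this hits zero.
So D_crit = 1 − e/c = 1 − 0.576/0.865 = 1 − 0.6659 = 0.3341.
Note this equals the original equilibrium occupancy — the Levins extinction-debt result.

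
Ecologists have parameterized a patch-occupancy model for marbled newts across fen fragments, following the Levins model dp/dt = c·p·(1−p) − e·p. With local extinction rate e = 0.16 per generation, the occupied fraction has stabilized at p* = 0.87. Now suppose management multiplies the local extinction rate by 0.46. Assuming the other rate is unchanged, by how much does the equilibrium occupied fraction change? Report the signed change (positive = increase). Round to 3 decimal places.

Balance c(1−p*) = e gives c = e/(1 − 0.87000) = 0.16/0.13000 = 1.23077.
New p* = 1 − e/c = 1 − 0.07360/1.23077 = 0.94020.
Δp* = 0.94020 − 0.87000 = +0.07020.

0.070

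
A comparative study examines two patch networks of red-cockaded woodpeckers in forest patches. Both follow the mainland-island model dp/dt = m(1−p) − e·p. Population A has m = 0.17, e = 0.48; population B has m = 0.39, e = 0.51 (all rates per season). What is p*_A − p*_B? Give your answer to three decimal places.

-0.172

A: p*_A = m/(m+e) = 0.17/0.6500 = 0.2615.
B: p*_B = 0.39/0.9000 = 0.4333.
p*_A − p*_B = 0.2615 − 0.4333 = -0.1718.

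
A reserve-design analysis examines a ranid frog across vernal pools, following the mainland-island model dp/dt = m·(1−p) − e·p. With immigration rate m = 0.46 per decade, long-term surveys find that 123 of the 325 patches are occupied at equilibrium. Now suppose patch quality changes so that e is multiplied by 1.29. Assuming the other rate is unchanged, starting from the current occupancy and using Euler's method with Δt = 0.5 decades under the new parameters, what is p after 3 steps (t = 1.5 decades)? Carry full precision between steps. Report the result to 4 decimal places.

0.3220

Observed p* = 123/325 = 0.37846.
Balance m(1−p*) = e·p* gives e = m(1−p*)/p* = 0.46×0.62154/0.37846 = 0.75545.
Starting from p₀ = 0.37846; update p ← p + (dp/dt)·Δt with the new parameters.
t = 0.5: p = 0.37846 + (-0.04146) = 0.33700
t = 1: p = 0.33700 + (-0.01172) = 0.32528
t = 1.5: p = 0.32528 + (-0.00331) = 0.32197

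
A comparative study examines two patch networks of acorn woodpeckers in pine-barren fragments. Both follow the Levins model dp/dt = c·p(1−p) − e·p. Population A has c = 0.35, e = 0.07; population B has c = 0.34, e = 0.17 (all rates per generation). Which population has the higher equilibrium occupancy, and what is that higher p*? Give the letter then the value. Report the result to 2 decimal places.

A: p*_A = 1 − 0.07/0.35 = 0.8000.
B: p*_B = 1 − 0.17/0.34 = 0.5000.
A is higher at 0.8000.

A, 0.80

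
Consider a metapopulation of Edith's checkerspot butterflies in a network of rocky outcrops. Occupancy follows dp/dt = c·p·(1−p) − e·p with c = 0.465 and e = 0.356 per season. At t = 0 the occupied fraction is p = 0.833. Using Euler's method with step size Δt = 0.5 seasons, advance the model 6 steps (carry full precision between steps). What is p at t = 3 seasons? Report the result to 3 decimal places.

Update rule: p ← p + [c·p·(1−p) − e·p]·Δt with Δt = 0.5.
t = 0.5: p = 0.83300 + (-0.11593) = 0.71707
t = 1: p = 0.71707 + (-0.08047) = 0.63660
t = 1.5: p = 0.63660 + (-0.05953) = 0.57707
t = 2: p = 0.57707 + (-0.04597) = 0.53110
t = 2.5: p = 0.53110 + (-0.03664) = 0.49446
t = 3: p = 0.49446 + (-0.02990) = 0.46457

0.465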